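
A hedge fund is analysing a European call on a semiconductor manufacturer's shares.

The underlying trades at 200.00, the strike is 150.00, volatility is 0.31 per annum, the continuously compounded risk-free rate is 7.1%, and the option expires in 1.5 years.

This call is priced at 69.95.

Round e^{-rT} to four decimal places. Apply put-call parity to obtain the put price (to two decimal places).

4.80

exp(−rT) = exp(−0.071·1.5) = 0.8990
Put-call parity: C − P = S − K·e^(−rT) = 200 − 150·0.8990 = 200 − 134.8500 = 65.1500
P = C − (C − P) = 69.95 − (65.1500) = 4.8000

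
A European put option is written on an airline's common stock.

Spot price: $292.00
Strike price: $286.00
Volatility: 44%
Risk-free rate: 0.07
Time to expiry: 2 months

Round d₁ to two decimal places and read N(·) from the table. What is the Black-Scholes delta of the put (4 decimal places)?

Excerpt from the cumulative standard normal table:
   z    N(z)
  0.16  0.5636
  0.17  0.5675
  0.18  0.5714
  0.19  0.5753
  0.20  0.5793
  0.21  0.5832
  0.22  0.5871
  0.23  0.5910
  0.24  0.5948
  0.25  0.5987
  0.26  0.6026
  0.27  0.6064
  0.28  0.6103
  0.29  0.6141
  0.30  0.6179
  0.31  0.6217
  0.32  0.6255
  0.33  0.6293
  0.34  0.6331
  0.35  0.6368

-0.3936

T = 0.1667;  σ√T = 0.1796
ln(S/K) + (r + σ²/2)T = ln(292/286) + (0.07 + 0.44²/2)·0.1667 = 0.0208 + 0.0278 = 0.0486
d₁ = 0.0486 / 0.1796 = 0.2703 ⇒ 0.27
N(d₁) = N(0.27) = 0.6064
Δ_put = N(d₁) − 1 = 0.6064 − 1 = -0.3936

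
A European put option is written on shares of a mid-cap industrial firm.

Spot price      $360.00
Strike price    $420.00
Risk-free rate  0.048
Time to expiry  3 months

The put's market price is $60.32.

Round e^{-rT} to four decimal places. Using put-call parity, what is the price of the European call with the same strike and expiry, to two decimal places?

$5.32

exp(−rT) = exp(−0.048·0.25) = 0.9881
Put-call parity: C − P = S − K·e^(−rT) = 360 − 420·0.9881 = 360 − 415.0020 = -55.0020
C = P + (C − P) = 60.32 + (-55.0020) = 5.3180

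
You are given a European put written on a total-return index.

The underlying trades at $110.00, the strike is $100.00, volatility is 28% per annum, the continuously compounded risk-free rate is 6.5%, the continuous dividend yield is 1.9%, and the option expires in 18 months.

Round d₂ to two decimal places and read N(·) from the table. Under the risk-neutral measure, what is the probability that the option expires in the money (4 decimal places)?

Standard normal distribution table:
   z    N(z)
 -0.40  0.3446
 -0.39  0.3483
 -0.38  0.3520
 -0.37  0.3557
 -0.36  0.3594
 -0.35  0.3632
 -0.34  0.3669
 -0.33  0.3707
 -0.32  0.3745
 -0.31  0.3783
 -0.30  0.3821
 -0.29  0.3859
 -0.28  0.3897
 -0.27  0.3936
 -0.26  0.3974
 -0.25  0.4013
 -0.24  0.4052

0.3783

σ√T = 0.28·√1.5 = 0.3429
d₁ = [ln(110/100) + (0.065 − 0.019 + 0.28²/2)·1.5] / 0.3429 = [0.0953 + 0.1278] / 0.3429 = 0.6506 ⇒ 0.65
d₂ = d₁ − σ√T = 0.6506 − 0.3429 = 0.3077 ⇒ 0.31
Risk-neutral Pr[S_T < K] = N(−d₂) = N(-0.31) = 0.3783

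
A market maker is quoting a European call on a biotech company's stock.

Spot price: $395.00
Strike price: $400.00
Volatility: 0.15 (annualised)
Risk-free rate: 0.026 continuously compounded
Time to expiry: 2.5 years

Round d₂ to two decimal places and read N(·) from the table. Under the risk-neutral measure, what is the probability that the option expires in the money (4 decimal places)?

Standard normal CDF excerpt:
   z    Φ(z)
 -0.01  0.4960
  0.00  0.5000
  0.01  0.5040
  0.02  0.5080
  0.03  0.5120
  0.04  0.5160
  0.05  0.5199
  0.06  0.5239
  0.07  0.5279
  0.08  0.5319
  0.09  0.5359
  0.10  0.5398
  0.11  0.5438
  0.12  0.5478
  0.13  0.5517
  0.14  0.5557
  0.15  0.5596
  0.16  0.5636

0.5398

σ√T = 0.15 × 1.5811 = 0.2372
d₁ = [ln(395/400) + (0.026 + ½·0.15²)·2.5] / (σ√T) = (-0.0126 + 0.0931) / 0.2372 = 0.3396 which rounds to 0.34
d₂ = 0.3396 − 0.2372 = 0.1024 which rounds to 0.10
Pr(exercise) under Q = N(d₂) = 0.5398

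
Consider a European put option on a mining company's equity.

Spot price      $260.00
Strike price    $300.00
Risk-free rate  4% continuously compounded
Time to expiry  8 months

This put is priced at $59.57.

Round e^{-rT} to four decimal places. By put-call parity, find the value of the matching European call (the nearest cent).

$27.46

exp(−rT) = exp(−0.04·0.6667) = 0.9737
Put-call parity: C − P = S − K·e^(−rT) = 260 − 300·0.9737 = 260 − 292.1100 = -32.1100
C = P + (C − P) = 59.57 + (-32.1100) = 27.4600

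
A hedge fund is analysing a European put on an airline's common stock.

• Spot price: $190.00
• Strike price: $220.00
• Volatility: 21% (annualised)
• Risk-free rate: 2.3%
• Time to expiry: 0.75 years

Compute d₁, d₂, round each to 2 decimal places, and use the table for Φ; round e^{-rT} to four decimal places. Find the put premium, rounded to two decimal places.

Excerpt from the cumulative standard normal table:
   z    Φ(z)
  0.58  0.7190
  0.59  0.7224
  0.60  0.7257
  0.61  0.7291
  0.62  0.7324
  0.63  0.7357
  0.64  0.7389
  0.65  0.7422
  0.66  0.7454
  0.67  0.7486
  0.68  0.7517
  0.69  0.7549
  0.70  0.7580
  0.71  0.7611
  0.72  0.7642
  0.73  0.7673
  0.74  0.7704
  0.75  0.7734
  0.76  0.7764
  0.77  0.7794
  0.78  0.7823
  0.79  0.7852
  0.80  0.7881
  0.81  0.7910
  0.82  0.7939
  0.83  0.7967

σ√T = 0.21·√0.75 = 0.1819
ln(S/K) + (r + σ²/2)T = ln(190/220) + (0.023 + 0.21²/2)·0.75 = -0.1466 + 0.0338 = -0.1128
d₁ = -0.1128 / 0.1819 = -0.6203 which rounds to -0.62
d₂ = d₁ − σ√T = -0.6203 − 0.1819 = -0.8022 which rounds to -0.80
e^(−rT) = e^(−0.023·0.75) = 0.9829
N(−d₂) = N(0.80) = 0.7881;  N(−d₁) = N(0.62) = 0.7324
P = 220·0.9829·0.7881 − 190·0.7324 = 170.4172 − 139.1560 = 31.2612

$31.26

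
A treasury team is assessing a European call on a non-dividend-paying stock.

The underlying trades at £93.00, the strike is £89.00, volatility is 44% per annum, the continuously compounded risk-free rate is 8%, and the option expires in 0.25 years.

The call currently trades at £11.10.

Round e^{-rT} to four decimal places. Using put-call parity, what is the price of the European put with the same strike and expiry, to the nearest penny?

£5.34

exp(−rT) = exp(−0.08·0.25) = 0.9802
Put-call parity: C − P = S − K·e^(−rT) = 93 − 89·0.9802 = 93 − 87.2378 = 5.7622
P = C − (C − P) = 11.10 − (5.7622) = 5.3378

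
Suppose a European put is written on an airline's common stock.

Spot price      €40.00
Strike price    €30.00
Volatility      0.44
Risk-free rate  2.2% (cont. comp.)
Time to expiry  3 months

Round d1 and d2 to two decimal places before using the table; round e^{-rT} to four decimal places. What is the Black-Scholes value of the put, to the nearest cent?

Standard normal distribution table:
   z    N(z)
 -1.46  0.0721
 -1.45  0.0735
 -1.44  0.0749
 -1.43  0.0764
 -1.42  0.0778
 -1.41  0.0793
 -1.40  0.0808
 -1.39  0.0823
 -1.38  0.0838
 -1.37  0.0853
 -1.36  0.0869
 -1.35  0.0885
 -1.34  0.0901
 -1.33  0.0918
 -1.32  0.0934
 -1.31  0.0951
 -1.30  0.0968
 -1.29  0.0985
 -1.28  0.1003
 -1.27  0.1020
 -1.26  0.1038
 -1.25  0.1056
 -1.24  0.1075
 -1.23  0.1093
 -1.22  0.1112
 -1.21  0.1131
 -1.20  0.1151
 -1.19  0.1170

T = 0.25;  σ√T = 0.2200
ln(S/K) + (r + σ²/2)T = ln(40/30) + (0.022 + 0.44²/2)·0.25 = 0.2877 + 0.0297 = 0.3174
d₁ = 0.3174 / 0.2200 = 1.4426 ⇒ 1.44
d₂ = d₁ − σ√T = 1.4426 − 0.2200 = 1.2226 ⇒ 1.22
e^(−rT) = e^(−0.022·0.25) = 0.9945
N(−d₂) = N(-1.22) = 0.1112;  N(−d₁) = N(-1.44) = 0.0749
P = 30·0.9945·0.1112 − 40·0.0749 = 3.3177 − 2.9960 = 0.3217

€0.32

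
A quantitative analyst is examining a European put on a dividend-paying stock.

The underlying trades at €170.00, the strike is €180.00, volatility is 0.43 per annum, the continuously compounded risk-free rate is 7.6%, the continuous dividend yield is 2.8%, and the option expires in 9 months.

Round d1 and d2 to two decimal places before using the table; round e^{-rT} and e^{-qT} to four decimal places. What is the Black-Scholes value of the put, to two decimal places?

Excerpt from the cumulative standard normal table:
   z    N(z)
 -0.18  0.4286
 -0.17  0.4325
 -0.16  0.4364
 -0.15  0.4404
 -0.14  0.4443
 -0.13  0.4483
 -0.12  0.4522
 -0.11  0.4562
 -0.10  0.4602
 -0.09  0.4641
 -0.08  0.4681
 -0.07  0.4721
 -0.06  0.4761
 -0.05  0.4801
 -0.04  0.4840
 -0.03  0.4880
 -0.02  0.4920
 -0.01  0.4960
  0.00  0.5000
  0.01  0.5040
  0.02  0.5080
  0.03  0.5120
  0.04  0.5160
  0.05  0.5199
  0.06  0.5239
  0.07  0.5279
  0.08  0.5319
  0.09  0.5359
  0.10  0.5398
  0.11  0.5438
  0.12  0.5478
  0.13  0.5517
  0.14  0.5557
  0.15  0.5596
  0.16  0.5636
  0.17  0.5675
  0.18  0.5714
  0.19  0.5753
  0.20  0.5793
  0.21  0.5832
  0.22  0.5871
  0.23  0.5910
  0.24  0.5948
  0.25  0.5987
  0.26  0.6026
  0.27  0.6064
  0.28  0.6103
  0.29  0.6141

€26.51

T = 0.75;  σ√T = 0.3724
d₁ = [ln(170/180) + (0.076 − 0.028 + 0.43²/2)·0.75] / 0.3724 = [-0.0572 + 0.1053] / 0.3724 = 0.1294 ⇒ 0.13
d₂ = d₁ − σ√T = 0.1294 − 0.3724 = -0.2430 ⇒ -0.24
exp(−qT) = exp(−0.028·0.75) = 0.9792;  exp(−rT) = exp(−0.076·0.75) = 0.9446
N(−d₂) = N(0.24) = 0.5948;  N(−d₁) = N(-0.13) = 0.4483
P = 180·0.9446·0.5948 − 170·0.9792·0.4483 = 101.1327 − 74.6258 = 26.5068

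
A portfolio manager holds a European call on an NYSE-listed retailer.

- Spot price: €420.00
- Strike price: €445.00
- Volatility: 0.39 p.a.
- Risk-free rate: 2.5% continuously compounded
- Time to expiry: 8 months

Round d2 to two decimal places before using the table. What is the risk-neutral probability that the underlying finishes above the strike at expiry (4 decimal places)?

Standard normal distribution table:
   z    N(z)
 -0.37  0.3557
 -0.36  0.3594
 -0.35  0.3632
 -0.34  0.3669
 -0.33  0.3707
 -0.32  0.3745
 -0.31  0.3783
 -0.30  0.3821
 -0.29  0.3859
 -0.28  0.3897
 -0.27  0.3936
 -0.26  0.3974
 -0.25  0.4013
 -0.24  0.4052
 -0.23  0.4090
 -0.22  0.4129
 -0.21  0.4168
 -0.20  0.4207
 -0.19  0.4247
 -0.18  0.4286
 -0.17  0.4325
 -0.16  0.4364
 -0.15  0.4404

σ√T = 0.39 × 0.8165 = 0.3184
ln(S/K) + (r + σ²/2)T = ln(420/445) + (0.025 + 0.39²/2)·0.6667 = -0.0578 + 0.0674 = 0.0095
d₁ = 0.0095 / 0.3184 = 0.0300 ⇒ 0.03
d₂ = d₁ − σ√T = 0.0300 − 0.3184 = -0.2885 ⇒ -0.29
Pr(exercise) under Q = N(d₂) = 0.3859

0.3859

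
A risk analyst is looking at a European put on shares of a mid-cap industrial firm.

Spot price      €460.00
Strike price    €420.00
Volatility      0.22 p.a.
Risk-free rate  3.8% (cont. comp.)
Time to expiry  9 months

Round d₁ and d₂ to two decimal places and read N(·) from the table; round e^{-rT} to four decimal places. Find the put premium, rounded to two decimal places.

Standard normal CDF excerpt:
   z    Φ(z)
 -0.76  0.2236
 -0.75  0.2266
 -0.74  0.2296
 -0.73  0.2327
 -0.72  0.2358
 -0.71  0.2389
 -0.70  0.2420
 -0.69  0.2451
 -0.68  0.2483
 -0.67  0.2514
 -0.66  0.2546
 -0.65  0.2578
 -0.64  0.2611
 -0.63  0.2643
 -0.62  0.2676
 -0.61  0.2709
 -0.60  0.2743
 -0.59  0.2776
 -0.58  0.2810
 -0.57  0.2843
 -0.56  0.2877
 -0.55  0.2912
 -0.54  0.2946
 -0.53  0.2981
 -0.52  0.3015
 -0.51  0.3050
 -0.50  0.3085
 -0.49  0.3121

σ√T = 0.22 × 0.8660 = 0.1905
d₁ = [ln(460/420) + (0.038 + 0.22²/2)·0.75] / 0.1905 = [0.0910 + 0.0466] / 0.1905 = 0.7223 which rounds to 0.72
d₂ = d₁ − σ√T = 0.7223 − 0.1905 = 0.5318 which rounds to 0.53
e^(−rT) = e^(−0.038·0.75) = 0.9719
N(−d₂) = N(-0.53) = 0.2981;  N(−d₁) = N(-0.72) = 0.2358
P = 420·0.9719·0.2981 − 460·0.2358 = 121.6838 − 108.4680 = 13.2158

€13.22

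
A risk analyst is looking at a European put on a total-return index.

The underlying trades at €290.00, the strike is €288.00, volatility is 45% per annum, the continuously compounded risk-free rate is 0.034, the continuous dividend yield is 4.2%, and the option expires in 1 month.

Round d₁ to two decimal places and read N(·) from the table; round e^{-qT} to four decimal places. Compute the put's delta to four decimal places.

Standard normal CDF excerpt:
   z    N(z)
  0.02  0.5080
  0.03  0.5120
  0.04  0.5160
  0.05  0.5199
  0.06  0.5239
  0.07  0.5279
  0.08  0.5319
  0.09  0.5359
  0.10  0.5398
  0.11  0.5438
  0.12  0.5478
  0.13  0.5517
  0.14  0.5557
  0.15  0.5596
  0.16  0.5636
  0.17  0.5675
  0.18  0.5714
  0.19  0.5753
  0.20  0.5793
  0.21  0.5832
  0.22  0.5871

T = 0.08333;  σ√T = 0.1299
d₁ = [ln(290/288) + (0.034 − 0.042 + 0.45²/2)·0.08333] / 0.1299 = [0.0069 + 0.0078] / 0.1299 = 0.1131 which rounds to 0.11
N(d₁) = N(0.11) = 0.5438
Δ_put = e^(−qT)·(N(d₁) − 1) = 0.9965·(0.5438 − 1) = -0.4546

-0.4546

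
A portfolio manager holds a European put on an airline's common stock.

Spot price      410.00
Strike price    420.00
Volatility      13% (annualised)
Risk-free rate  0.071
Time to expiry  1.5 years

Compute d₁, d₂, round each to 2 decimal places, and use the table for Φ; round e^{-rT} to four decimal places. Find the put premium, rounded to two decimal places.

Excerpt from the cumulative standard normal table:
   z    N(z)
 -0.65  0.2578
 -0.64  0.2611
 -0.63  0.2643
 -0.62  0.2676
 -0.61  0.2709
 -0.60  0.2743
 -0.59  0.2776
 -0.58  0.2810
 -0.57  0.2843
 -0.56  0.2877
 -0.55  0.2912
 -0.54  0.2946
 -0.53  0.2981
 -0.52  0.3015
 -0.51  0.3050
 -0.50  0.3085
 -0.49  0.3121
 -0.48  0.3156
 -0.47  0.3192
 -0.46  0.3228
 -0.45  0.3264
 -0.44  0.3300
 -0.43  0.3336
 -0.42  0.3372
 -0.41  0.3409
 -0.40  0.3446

12.14

σ√T = 0.13 × 1.2247 = 0.1592
d₁ = [ln(410/420) + (0.071 + ½·0.13²)·1.5] / (σ√T) = (-0.0241 + 0.1192) / 0.1592 = 0.5972 which rounds to 0.60
d₂ = 0.5972 − 0.1592 = 0.4379 which rounds to 0.44
e^(−rT) = e^(−0.071·1.5) = 0.8990
N(−d₂) = N(-0.44) = 0.3300;  N(−d₁) = N(-0.60) = 0.2743
P = 420·0.8990·0.3300 − 410·0.2743 = 124.6014 − 112.4630 = 12.1384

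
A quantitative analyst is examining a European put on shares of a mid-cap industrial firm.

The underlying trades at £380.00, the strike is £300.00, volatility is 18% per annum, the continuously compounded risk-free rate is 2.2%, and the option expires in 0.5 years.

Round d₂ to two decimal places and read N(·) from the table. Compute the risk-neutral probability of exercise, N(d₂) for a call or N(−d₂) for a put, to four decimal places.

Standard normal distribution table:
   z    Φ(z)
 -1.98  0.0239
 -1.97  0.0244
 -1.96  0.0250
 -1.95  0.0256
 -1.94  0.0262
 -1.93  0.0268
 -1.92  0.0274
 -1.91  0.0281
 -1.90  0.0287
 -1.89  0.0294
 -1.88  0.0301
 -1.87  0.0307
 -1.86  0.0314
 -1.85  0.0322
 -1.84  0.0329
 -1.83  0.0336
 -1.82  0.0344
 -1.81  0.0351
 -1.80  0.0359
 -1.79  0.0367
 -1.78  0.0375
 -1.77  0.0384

0.0301

σ√T = 0.18 × 0.7071 = 0.1273
d₁ = [ln(380/300) + (0.022 + ½·0.18²)·0.5] / (σ√T) = (0.2364 + 0.0191) / 0.1273 = 2.0073 ⇒ 2.01
d₂ = 2.0073 − 0.1273 = 1.8800 ⇒ 1.88
Pr(exercise) under Q = N(−d₂) = N(-1.88) = 0.0301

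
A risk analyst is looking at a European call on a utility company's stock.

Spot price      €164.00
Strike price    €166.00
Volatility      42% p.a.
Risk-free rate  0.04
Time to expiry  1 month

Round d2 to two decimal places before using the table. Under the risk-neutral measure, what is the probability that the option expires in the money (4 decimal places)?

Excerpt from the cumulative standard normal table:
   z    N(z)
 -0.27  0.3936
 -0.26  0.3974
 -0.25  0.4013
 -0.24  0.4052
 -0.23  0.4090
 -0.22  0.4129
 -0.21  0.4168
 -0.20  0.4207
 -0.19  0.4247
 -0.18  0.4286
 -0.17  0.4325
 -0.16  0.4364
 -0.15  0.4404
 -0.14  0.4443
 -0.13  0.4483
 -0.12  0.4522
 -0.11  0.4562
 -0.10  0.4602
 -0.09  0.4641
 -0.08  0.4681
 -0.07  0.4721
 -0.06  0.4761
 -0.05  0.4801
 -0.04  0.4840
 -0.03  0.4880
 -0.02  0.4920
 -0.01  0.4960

0.4483

T = 0.08333;  σ√T = 0.1212
d₁ = [ln(164/166) + (0.04 + 0.42²/2)·0.08333] / 0.1212 = [-0.0121 + 0.0107] / 0.1212 = -0.0119 → -0.01
d₂ = d₁ − σ√T = -0.0119 − 0.1212 = -0.1331 → -0.13
Risk-neutral Pr[S_T > K] = N(d₂) = N(-0.13) = 0.4483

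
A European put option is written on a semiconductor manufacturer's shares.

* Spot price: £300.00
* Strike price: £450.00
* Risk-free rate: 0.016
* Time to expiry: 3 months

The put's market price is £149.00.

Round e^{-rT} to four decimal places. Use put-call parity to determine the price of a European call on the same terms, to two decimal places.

exp(−rT) = exp(−0.016·0.25) = 0.9960
Put-call parity: C − P = S − K·e^(−rT) = 300 − 450·0.9960 = 300 − 448.2000 = -148.2000
C = P + (C − P) = 149.00 + (-148.2000) = 0.8000

£0.80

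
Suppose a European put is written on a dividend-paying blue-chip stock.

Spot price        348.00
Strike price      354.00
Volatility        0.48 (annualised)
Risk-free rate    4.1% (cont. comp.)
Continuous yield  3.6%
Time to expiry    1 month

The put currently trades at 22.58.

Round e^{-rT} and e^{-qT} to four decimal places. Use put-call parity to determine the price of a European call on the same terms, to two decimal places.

16.74

exp(−qT) = exp(−0.036·0.08333) = 0.9970;  exp(−rT) = exp(−0.041·0.08333) = 0.9966
Put-call parity: C − P = S·e^(−qT) − K·e^(−rT) = 348·0.9970 − 354·0.9966 = 346.9560 − 352.7964 = -5.8404
C = P + (C − P) = 22.58 + (-5.8404) = 16.7396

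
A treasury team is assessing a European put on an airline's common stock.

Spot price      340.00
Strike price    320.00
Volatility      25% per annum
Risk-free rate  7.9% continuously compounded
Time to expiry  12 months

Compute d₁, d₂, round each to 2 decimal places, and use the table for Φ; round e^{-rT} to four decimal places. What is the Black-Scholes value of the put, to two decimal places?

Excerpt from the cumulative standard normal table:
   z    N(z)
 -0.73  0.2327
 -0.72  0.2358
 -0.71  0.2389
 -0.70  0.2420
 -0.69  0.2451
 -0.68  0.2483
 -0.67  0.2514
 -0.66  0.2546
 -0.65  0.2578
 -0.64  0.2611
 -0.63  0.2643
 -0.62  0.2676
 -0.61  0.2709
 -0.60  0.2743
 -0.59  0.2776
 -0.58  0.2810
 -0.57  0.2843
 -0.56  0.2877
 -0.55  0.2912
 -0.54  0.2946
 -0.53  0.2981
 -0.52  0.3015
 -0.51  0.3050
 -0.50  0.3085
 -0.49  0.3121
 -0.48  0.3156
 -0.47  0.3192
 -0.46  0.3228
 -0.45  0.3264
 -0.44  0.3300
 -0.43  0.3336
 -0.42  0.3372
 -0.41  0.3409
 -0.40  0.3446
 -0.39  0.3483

σ√T = 0.25 × 1.0000 = 0.2500
d₁ = [ln(340/320) + (0.079 + 0.25²/2)·1] / 0.2500 = [0.0606 + 0.1103] / 0.2500 = 0.6835 ≈ 0.68
d₂ = d₁ − σ√T = 0.6835 − 0.2500 = 0.4335 ≈ 0.43
e^(−rT) = e^(−0.079·1) = 0.9240
N(−d₂) = N(-0.43) = 0.3336;  N(−d₁) = N(-0.68) = 0.2483
P = 320·0.9240·0.3336 − 340·0.2483 = 98.6388 − 84.4220 = 14.2168

14.22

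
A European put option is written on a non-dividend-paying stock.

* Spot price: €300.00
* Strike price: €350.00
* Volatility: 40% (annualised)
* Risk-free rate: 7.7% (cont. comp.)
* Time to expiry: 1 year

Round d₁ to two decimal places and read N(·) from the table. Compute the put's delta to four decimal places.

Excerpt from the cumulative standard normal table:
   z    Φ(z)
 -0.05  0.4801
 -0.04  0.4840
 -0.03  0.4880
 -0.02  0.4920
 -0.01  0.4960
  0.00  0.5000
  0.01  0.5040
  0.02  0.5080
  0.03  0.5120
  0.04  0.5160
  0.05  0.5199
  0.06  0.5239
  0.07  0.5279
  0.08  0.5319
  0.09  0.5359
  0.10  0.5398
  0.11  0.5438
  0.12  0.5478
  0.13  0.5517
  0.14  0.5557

-0.4960

σ√T = 0.4·√1 = 0.4000
d₁ = [ln(300/350) + (0.077 + ½·0.4²)·1] / (σ√T) = (-0.1542 + 0.1570) / 0.4000 = 0.0071 → 0.01
N(d₁) = N(0.01) = 0.5040
Δ_put = N(d₁) − 1 = 0.5040 − 1 = -0.4960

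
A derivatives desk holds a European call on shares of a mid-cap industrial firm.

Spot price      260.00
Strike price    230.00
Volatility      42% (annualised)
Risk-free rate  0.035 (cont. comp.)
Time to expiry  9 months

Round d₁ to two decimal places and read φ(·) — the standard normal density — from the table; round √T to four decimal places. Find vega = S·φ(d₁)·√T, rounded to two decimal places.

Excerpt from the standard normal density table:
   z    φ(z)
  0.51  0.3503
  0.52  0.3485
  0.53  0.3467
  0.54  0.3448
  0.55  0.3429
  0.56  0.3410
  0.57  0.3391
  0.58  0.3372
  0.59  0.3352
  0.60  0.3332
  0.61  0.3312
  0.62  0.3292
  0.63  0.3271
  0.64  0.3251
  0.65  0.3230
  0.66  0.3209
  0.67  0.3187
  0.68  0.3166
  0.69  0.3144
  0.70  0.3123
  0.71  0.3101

T = 0.75;  σ√T = 0.3637
d₁ = [ln(260/230) + (0.035 + 0.42²/2)·0.75] / 0.3637 = [0.1226 + 0.0924] / 0.3637 = 0.5911 which rounds to 0.59
√T = √0.75 = 0.8660
φ(d₁) = φ(0.59) = 0.3352
vega = S·φ(d₁)·√T = 260·0.3352·0.8660 = 75.4736

75.47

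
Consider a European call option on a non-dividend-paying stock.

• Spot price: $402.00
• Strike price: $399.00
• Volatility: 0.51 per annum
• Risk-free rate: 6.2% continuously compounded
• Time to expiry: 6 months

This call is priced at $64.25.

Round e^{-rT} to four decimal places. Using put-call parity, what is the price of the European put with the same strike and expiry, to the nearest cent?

$49.08

e^(−rT) = e^(−0.062·0.5) = 0.9695
Put-call parity: C − P = S − K·e^(−rT) = 402 − 399·0.9695 = 402 − 386.8305 = 15.1695
P = C − (C − P) = 64.25 − (15.1695) = 49.0805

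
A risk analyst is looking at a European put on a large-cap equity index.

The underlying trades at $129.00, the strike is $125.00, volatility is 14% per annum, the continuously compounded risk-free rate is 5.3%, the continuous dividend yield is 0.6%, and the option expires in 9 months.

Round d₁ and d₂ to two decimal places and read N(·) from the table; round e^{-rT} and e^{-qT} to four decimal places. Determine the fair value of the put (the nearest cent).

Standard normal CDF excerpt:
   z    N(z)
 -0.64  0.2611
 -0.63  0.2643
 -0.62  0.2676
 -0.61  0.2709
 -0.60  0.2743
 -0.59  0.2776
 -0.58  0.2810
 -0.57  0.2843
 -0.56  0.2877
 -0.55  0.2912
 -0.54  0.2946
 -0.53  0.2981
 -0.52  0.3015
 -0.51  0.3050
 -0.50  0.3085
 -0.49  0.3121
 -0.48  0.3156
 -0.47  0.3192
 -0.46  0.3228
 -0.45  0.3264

$2.70

T = 0.75;  σ√T = 0.1212
d₁ = [ln(129/125) + (0.053 − 0.006 + ½·0.14²)·0.75] / (σ√T) = (0.0315 + 0.0426) / 0.1212 = 0.6112 → 0.61
d₂ = 0.6112 − 0.1212 = 0.4899 → 0.49
e^(−qT) = e^(−0.006·0.75) = 0.9955;  e^(−rT) = e^(−0.053·0.75) = 0.9610
P = 125·0.9610·N(-0.49) − 129·0.9955·N(-0.61) = 125·0.9610·0.3121 − 129·0.9955·0.2709 = 37.4910 − 34.7888 = 2.7022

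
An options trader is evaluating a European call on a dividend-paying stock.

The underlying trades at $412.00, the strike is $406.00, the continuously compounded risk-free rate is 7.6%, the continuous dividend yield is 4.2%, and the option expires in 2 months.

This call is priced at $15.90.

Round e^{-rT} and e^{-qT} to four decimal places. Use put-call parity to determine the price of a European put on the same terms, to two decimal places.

exp(−qT) = exp(−0.042·0.1667) = 0.9930;  exp(−rT) = exp(−0.076·0.1667) = 0.9874
Put-call parity: C − P = S·e^(−qT) − K·e^(−rT) = 412·0.9930 − 406·0.9874 = 409.1160 − 400.8844 = 8.2316
P = C − (C − P) = 15.90 − (8.2316) = 7.6684

$7.67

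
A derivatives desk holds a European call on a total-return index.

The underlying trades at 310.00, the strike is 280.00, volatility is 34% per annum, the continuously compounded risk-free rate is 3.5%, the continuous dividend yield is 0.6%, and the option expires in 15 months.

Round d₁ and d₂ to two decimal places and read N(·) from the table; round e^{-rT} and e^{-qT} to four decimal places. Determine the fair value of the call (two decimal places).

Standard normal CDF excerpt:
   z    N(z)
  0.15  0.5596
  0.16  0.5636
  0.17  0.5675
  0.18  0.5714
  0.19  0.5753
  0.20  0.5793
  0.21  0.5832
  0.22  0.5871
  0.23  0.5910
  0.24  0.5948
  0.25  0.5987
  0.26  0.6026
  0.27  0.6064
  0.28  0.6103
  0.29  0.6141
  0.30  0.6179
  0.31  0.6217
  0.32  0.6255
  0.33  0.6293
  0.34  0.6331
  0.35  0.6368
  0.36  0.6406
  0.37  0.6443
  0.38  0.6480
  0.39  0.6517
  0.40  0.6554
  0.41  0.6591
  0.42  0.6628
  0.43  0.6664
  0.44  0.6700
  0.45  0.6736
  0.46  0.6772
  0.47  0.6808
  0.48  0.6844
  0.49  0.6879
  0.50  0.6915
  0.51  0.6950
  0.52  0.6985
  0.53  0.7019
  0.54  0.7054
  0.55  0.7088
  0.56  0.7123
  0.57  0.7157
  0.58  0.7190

65.98

σ√T = 0.34 × 1.1180 = 0.3801
ln(S/K) + (r − q + σ²/2)T = ln(310/280) + (0.035 − 0.006 + 0.34²/2)·1.25 = 0.1018 + 0.1085 = 0.2103
d₁ = 0.2103 / 0.3801 = 0.5532 → 0.55
d₂ = d₁ − σ√T = 0.5532 − 0.3801 = 0.1731 → 0.17
exp(−qT) = exp(−0.006·1.25) = 0.9925;  exp(−rT) = exp(−0.035·1.25) = 0.9572
C = 310·0.9925·N(0.55) − 280·0.9572·N(0.17) = 310·0.9925·0.7088 − 280·0.9572·0.5675 = 218.0800 − 152.0991 = 65.9810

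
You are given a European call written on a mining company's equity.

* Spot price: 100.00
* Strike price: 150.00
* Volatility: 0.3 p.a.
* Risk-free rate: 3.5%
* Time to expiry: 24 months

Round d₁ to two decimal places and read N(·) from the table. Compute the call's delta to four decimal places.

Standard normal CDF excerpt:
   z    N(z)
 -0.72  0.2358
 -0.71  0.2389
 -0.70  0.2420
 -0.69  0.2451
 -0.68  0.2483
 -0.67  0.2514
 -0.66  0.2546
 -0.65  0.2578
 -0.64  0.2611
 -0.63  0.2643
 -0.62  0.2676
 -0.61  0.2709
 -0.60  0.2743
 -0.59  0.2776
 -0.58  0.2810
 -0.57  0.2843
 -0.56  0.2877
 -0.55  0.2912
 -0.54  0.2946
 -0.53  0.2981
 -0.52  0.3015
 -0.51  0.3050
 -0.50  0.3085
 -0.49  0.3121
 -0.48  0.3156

σ√T = 0.3·√2 = 0.4243
d₁ = [ln(100/150) + (0.035 + ½·0.3²)·2] / (σ√T) = (-0.4055 + 0.1600) / 0.4243 = -0.5786 which rounds to -0.58
N(d₁) = N(-0.58) = 0.2810
Δ_call = N(d₁) = 0.2810

0.2810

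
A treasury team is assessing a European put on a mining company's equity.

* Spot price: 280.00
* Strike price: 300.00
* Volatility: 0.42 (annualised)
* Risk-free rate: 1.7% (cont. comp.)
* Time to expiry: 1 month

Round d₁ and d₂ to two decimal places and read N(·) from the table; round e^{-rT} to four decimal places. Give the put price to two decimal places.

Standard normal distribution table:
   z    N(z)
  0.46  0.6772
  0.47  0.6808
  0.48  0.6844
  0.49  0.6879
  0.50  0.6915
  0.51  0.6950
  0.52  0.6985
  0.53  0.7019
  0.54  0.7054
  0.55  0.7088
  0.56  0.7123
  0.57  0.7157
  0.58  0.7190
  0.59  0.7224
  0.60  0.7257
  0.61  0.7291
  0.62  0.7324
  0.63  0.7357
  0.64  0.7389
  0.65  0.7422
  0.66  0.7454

25.79

σ√T = 0.42·√0.08333 = 0.1212
ln(S/K) + (r + σ²/2)T = ln(280/300) + (0.017 + 0.42²/2)·0.08333 = -0.0690 + 0.0088 = -0.0602
d₁ = -0.0602 / 0.1212 = -0.4967 → -0.50
d₂ = d₁ − σ√T = -0.4967 − 0.1212 = -0.6180 → -0.62
exp(−rT) = exp(−0.017·0.08333) = 0.9986
N(−d₂) = N(0.62) = 0.7324;  N(−d₁) = N(0.50) = 0.6915
P = 300·0.9986·0.7324 − 280·0.6915 = 219.4124 − 193.6200 = 25.7924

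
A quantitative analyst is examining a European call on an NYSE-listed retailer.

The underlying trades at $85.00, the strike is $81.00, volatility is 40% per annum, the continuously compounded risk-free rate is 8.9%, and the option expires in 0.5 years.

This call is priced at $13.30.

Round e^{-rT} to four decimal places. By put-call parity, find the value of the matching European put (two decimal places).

$5.78

e^(−rT) = e^(−0.089·0.5) = 0.9565
Put-call parity: C − P = S − K·e^(−rT) = 85 − 81·0.9565 = 85 − 77.4765 = 7.5235
P = C − (C − P) = 13.30 − (7.5235) = 5.7765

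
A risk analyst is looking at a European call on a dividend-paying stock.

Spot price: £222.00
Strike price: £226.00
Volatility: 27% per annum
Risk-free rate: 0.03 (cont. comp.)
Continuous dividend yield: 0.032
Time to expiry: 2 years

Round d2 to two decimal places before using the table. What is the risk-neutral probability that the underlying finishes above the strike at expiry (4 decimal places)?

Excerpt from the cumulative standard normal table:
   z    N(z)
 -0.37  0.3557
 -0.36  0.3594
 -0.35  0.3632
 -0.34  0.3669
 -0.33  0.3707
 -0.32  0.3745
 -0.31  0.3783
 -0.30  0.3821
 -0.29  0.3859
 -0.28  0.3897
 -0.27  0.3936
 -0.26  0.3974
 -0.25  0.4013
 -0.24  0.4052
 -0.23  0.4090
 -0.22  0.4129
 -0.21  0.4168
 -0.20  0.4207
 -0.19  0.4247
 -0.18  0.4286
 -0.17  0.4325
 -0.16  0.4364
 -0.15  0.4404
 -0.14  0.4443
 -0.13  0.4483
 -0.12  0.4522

0.4013

σ√T = 0.27·√2 = 0.3818
d₁ = [ln(222/226) + (0.03 − 0.032 + 0.27²/2)·2] / 0.3818 = [-0.0179 + 0.0689] / 0.3818 = 0.1337 ⇒ 0.13
d₂ = d₁ − σ√T = 0.1337 − 0.3818 = -0.2482 ⇒ -0.25
Risk-neutral Pr[S_T > K] = N(d₂) = N(-0.25) = 0.4013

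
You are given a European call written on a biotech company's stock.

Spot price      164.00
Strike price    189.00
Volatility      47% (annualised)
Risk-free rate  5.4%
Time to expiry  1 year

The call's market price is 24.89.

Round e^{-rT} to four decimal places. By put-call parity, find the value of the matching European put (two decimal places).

39.95

e^(−rT) = e^(−0.054·1) = 0.9474
Put-call parity: C − P = S − K·e^(−rT) = 164 − 189·0.9474 = 164 − 179.0586 = -15.0586
P = C − (C − P) = 24.89 − (-15.0586) = 39.9486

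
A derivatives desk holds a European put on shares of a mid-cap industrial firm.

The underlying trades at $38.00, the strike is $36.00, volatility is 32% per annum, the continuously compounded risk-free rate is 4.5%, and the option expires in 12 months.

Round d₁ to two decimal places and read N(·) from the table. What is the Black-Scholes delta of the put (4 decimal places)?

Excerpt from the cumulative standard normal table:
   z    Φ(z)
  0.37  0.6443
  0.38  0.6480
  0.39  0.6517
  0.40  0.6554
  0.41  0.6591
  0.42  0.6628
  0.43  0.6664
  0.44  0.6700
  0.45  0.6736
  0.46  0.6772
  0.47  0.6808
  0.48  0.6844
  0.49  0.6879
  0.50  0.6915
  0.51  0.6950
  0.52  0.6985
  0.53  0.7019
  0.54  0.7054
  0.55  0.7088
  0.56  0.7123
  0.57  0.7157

σ√T = 0.32 × 1.0000 = 0.3200
d₁ = [ln(38/36) + (0.045 + 0.32²/2)·1] / 0.3200 = [0.0541 + 0.0962] / 0.3200 = 0.4696 ⇒ 0.47
N(d₁) = N(0.47) = 0.6808
Δ_put = N(d₁) − 1 = 0.6808 − 1 = -0.3192

-0.3192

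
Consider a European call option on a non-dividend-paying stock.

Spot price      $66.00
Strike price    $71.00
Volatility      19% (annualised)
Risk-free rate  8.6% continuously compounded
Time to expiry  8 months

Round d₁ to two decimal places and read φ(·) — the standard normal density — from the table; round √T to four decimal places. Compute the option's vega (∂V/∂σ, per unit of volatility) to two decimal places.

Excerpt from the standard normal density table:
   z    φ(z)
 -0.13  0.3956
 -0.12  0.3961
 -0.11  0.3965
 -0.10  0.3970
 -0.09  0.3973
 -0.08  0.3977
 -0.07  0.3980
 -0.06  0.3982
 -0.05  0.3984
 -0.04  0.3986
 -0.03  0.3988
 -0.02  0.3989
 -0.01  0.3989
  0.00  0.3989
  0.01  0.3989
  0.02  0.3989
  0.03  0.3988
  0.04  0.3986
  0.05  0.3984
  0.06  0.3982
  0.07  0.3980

21.50

T = 0.6667;  σ√T = 0.1551
d₁ = [ln(66/71) + (0.086 + 0.19²/2)·0.6667] / 0.1551 = [-0.0730 + 0.0694] / 0.1551 = -0.0236 → -0.02
√T = √0.6667 = 0.8165
φ(d₁) = φ(-0.02) = 0.3989
vega = S·φ(d₁)·√T = 66·0.3989·0.8165 = 21.4963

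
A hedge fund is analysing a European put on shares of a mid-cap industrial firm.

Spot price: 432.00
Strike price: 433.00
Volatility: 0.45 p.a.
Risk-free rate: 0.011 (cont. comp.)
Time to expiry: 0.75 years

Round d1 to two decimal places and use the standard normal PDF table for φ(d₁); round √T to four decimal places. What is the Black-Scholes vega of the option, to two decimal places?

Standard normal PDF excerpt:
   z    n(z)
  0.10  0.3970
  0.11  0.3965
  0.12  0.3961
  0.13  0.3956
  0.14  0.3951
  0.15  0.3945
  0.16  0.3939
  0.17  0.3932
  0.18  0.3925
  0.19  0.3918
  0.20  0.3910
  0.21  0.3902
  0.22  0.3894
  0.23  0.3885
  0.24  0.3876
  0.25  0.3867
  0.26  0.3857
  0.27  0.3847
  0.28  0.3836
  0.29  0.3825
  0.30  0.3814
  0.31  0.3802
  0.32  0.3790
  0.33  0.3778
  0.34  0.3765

σ√T = 0.45 × 0.8660 = 0.3897
d₁ = [ln(432/433) + (0.011 + ½·0.45²)·0.75] / (σ√T) = (-0.0023 + 0.0842) / 0.3897 = 0.2101 ⇒ 0.21
√T = √0.75 = 0.8660
φ(d₁) = φ(0.21) = 0.3902
vega = S·φ(d₁)·√T = 432·0.3902·0.8660 = 145.9785
(Call and put vega coincide under Black-Scholes.)

145.98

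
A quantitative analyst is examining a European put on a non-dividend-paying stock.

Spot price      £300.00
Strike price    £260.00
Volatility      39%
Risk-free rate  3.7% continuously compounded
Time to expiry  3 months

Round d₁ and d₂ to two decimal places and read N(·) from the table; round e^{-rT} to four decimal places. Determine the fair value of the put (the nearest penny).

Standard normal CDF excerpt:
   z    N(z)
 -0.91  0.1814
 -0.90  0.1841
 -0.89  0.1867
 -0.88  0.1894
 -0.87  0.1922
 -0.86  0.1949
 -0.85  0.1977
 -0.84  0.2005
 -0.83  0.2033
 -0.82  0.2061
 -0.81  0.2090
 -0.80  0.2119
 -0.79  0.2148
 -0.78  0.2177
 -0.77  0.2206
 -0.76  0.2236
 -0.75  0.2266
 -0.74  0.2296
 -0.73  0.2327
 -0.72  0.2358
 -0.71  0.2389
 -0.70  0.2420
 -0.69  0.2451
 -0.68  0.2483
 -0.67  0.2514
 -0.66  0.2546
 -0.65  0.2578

T = 0.25;  σ√T = 0.1950
d₁ = [ln(300/260) + (0.037 + 0.39²/2)·0.25] / 0.1950 = [0.1431 + 0.0283] / 0.1950 = 0.8788 ≈ 0.88
d₂ = d₁ − σ√T = 0.8788 − 0.1950 = 0.6838 ≈ 0.68
exp(−rT) = exp(−0.037·0.25) = 0.9908
P = 260·0.9908·N(-0.68) − 300·N(-0.88) = 260·0.9908·0.2483 − 300·0.1894 = 63.9641 − 56.8200 = 7.1441

£7.14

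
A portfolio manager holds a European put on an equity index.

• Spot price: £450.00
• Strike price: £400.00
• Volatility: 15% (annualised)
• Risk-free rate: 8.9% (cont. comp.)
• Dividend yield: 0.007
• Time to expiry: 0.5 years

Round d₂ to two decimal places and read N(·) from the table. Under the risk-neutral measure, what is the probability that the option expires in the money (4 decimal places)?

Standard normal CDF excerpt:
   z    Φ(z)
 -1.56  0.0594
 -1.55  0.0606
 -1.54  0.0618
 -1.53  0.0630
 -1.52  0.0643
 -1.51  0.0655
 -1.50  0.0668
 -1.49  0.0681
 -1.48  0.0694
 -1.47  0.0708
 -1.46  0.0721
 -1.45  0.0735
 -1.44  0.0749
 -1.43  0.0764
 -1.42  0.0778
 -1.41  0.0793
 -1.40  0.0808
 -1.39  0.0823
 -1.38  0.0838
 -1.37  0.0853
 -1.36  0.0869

0.0749

σ√T = 0.15·√0.5 = 0.1061
d₁ = [ln(450/400) + (0.089 − 0.007 + ½·0.15²)·0.5] / (σ√T) = (0.1178 + 0.0466) / 0.1061 = 1.5501 ⇒ 1.55
d₂ = 1.5501 − 0.1061 = 1.4440 ⇒ 1.44
Risk-neutral Pr[S_T < K] = N(−d₂) = N(-1.44) = 0.0749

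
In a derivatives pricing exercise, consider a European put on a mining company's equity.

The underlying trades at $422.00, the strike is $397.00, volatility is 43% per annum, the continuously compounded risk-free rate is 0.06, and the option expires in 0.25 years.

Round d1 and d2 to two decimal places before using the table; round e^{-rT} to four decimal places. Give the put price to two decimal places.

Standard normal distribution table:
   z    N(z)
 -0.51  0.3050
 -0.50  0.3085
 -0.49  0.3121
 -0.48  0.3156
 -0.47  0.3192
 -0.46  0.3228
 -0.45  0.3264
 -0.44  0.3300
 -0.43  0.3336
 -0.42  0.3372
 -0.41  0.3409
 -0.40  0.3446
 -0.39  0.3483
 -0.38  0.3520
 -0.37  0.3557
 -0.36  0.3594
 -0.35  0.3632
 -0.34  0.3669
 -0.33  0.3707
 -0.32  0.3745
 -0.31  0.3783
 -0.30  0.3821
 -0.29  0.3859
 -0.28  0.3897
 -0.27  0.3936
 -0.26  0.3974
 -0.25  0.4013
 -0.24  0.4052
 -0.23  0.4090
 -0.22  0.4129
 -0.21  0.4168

T = 0.25;  σ√T = 0.2150
d₁ = [ln(422/397) + (0.06 + ½·0.43²)·0.25] / (σ√T) = (0.0611 + 0.0381) / 0.2150 = 0.4613 → 0.46
d₂ = 0.4613 − 0.2150 = 0.2463 → 0.25
exp(−rT) = exp(−0.06·0.25) = 0.9851
N(−d₂) = N(-0.25) = 0.4013;  N(−d₁) = N(-0.46) = 0.3228
P = 397·0.9851·0.4013 − 422·0.3228 = 156.9423 − 136.2216 = 20.7207

$20.72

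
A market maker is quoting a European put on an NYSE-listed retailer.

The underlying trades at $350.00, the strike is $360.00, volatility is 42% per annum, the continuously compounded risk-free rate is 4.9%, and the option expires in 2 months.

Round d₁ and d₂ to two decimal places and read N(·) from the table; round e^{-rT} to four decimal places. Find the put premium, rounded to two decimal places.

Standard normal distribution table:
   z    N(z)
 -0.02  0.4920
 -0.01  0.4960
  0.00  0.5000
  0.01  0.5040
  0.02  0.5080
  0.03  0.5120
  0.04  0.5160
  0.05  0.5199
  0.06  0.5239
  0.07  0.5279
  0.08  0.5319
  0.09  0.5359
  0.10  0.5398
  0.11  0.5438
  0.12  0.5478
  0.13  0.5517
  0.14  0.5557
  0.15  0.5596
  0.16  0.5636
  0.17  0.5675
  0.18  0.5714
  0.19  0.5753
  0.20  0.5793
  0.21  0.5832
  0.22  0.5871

$27.66

σ√T = 0.42·√0.1667 = 0.1715
d₁ = [ln(350/360) + (0.049 + 0.42²/2)·0.1667] / 0.1715 = [-0.0282 + 0.0229] / 0.1715 = -0.0309 which rounds to -0.03
d₂ = d₁ − σ√T = -0.0309 − 0.1715 = -0.2024 which rounds to -0.20
exp(−rT) = exp(−0.049·0.1667) = 0.9919
N(−d₂) = N(0.20) = 0.5793;  N(−d₁) = N(0.03) = 0.5120
P = 360·0.9919·0.5793 − 350·0.5120 = 206.8588 − 179.2000 = 27.6588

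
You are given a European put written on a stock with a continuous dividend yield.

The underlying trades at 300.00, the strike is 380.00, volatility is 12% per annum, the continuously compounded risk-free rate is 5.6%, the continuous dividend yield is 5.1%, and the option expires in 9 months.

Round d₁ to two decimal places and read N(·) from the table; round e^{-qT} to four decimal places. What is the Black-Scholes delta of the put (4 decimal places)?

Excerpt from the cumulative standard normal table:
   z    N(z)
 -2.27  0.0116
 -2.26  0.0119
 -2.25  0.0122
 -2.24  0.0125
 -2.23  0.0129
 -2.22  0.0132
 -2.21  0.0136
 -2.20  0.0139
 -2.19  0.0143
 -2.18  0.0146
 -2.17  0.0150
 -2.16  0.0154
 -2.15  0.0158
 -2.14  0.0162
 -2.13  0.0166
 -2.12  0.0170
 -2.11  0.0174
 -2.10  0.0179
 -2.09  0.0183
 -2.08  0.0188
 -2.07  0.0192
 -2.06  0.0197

T = 0.75;  σ√T = 0.1039
d₁ = [ln(300/380) + (0.056 − 0.051 + ½·0.12²)·0.75] / (σ√T) = (-0.2364 + 0.0092) / 0.1039 = -2.1866 ≈ -2.19
N(d₁) = N(-2.19) = 0.0143
Δ_put = exp(−qT)·(N(d₁) − 1) = 0.9625·(0.0143 − 1) = -0.9487

-0.9487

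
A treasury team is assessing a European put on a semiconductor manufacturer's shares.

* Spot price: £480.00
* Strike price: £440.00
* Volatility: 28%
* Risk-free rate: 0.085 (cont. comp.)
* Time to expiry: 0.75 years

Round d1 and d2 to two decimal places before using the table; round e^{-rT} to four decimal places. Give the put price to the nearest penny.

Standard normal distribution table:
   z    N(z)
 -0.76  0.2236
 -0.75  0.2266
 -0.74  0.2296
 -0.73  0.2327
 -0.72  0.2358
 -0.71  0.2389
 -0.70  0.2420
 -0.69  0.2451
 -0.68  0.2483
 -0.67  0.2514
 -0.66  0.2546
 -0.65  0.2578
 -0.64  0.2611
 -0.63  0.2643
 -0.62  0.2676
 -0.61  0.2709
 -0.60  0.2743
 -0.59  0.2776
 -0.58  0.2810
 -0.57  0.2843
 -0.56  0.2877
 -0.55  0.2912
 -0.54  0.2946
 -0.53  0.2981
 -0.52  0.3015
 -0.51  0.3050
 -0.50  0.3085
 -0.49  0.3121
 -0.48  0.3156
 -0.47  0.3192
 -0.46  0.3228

£17.14

σ√T = 0.28·√0.75 = 0.2425
ln(S/K) + (r + σ²/2)T = ln(480/440) + (0.085 + 0.28²/2)·0.75 = 0.0870 + 0.0932 = 0.1802
d₁ = 0.1802 / 0.2425 = 0.7430 ≈ 0.74
d₂ = d₁ − σ√T = 0.7430 − 0.2425 = 0.5005 ≈ 0.50
e^(−rT) = e^(−0.085·0.75) = 0.9382
N(−d₂) = N(-0.50) = 0.3085;  N(−d₁) = N(-0.74) = 0.2296
P = 440·0.9382·0.3085 − 480·0.2296 = 127.3513 − 110.2080 = 17.1433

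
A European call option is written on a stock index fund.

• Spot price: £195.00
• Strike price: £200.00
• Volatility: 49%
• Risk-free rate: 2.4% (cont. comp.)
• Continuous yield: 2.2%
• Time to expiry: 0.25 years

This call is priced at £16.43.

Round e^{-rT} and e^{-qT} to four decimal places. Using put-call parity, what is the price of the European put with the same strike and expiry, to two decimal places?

£21.30

e^(−qT) = e^(−0.022·0.25) = 0.9945;  e^(−rT) = e^(−0.024·0.25) = 0.9940
Put-call parity: C − P = S·e^(−qT) − K·e^(−rT) = 195·0.9945 − 200·0.9940 = 193.9275 − 198.8000 = -4.8725
P = C − (C − P) = 16.43 − (-4.8725) = 21.3025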